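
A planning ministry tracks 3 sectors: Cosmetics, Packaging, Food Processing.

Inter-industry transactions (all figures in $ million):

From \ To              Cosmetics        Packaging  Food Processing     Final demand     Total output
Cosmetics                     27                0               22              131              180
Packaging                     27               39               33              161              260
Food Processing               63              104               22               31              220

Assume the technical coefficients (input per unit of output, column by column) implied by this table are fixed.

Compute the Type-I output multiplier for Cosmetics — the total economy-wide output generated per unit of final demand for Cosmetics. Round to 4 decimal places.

m_C = 2.2183

Technical coefficients a_ij = z_ij / X_j:
  a_CC = 27/180 = 0.15, a_PC = 27/180 = 0.15, a_FC = 63/180 = 0.35
  a_CP = 0/260 = 0.00, a_PP = 39/260 = 0.15, a_FP = 104/260 = 0.40
  a_CF = 22/220 = 0.10, a_PF = 33/220 = 0.15, a_FF = 22/220 = 0.10
I − A =
  [   0.85     0.00    -0.10]
  [  -0.15     0.85    -0.15]
  [  -0.35    -0.40     0.90]
Cofactors of I−A, C_ij = (−1)^(i+j)·(minor ij) (rows/columns in the sector order above):
  C_11 = (0.85)(0.90) − (-0.15)(-0.40) = 0.7050
  C_12 = −[(-0.15)(0.90) − (-0.15)(-0.35)] = 0.1875
  C_13 = (-0.15)(-0.40) − (0.85)(-0.35) = 0.3575
  C_21 = −[(0.00)(0.90) − (-0.10)(-0.40)] = 0.0400
  C_22 = (0.85)(0.90) − (-0.10)(-0.35) = 0.7300
  C_23 = −[(0.85)(-0.40) − (0.00)(-0.35)] = 0.3400
  C_31 = (0.00)(-0.15) − (-0.10)(0.85) = 0.0850
  C_32 = −[(0.85)(-0.15) − (-0.10)(-0.15)] = 0.1425
  C_33 = (0.85)(0.85) − (0.00)(-0.15) = 0.7225
det(I−A) = Σ_j (I−A)_1j·C_1j = (0.85)(0.7050) + (0.00)(0.1875) + (-0.10)(0.3575) = 0.5635
adj(I−A) = Cᵀ =
  [ 0.7050   0.0400   0.0850]
  [ 0.1875   0.7300   0.1425]
  [ 0.3575   0.3400   0.7225]
(I − A)⁻¹ = adj(I−A) / det(I−A) ≈
  [   1.25111     0.07098     0.15084]
  [   0.33274     1.29547     0.25288]
  [   0.63443     0.60337     1.28217]
The output multiplier for sector j is the column-j sum of the Leontief inverse (I − A)⁻¹ = adj(I−A) / det(I−A).
Column C of adj(I−A): (0.7050, 0.1875, 0.3575); det(I−A) = 0.5635.
m_C = (0.7050 + 0.1875 + 0.3575) / 0.5635 = 1.25 / 0.5635 ≈ 2.2183.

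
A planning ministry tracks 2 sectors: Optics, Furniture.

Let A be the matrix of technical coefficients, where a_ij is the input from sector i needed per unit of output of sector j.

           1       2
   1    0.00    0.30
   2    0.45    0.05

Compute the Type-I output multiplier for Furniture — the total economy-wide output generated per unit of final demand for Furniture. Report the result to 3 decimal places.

m_2 = 1.595

I − A =
  [   1.00    -0.30]
  [  -0.45     0.95]
det(I−A) = (1.00)(0.95) − (-0.30)(-0.45) = 0.8150
adj(I−A) = [[0.95, 0.30], [0.45, 1.00]]
(I − A)⁻¹ = adj(I−A) / det(I−A) ≈
  [   1.1656     0.3681]
  [   0.5521     1.2270]
The output multiplier for sector j is the column-j sum of the Leontief inverse (I − A)⁻¹ = adj(I−A) / det(I−A).
Column 2 of adj(I−A): (0.30, 1.00); det(I−A) = 0.8150.
m_2 = (0.30 + 1.00) / 0.8150 = 1.30 / 0.8150 ≈ 1.595.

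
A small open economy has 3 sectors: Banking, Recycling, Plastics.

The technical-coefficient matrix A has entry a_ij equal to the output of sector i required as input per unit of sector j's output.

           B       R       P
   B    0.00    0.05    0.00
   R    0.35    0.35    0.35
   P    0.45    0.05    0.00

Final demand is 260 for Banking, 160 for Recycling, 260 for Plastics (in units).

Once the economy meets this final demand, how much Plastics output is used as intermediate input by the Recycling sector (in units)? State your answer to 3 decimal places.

z_PR = 31.538

I − A =
  [   1.00    -0.05     0.00]
  [  -0.35     0.65    -0.35]
  [  -0.45    -0.05     1.00]
Cofactors of I−A, C_ij = (−1)^(i+j)·(minor ij) (rows/columns in the sector order above):
  C_11 = (0.65)(1.00) − (-0.35)(-0.05) = 0.6325
  C_12 = −[(-0.35)(1.00) − (-0.35)(-0.45)] = 0.5075
  C_13 = (-0.35)(-0.05) − (0.65)(-0.45) = 0.3100
  C_21 = −[(-0.05)(1.00) − (0.00)(-0.05)] = 0.0500
  C_22 = (1.00)(1.00) − (0.00)(-0.45) = 1.0000
  C_23 = −[(1.00)(-0.05) − (-0.05)(-0.45)] = 0.0725
  C_31 = (-0.05)(-0.35) − (0.00)(0.65) = 0.0175
  C_32 = −[(1.00)(-0.35) − (0.00)(-0.35)] = 0.3500
  C_33 = (1.00)(0.65) − (-0.05)(-0.35) = 0.6325
det(I−A) = Σ_j (I−A)_1j·C_1j = (1.00)(0.6325) + (-0.05)(0.5075) + (0.00)(0.3100) = 0.607125
adj(I−A) = Cᵀ =
  [ 0.6325   0.0500   0.0175]
  [ 0.5075   1.0000   0.3500]
  [ 0.3100   0.0725   0.6325]
(I − A)⁻¹ = adj(I−A) / det(I−A) ≈
  [   1.0418     0.0824     0.0288]
  [   0.8359     1.6471     0.5765]
  [   0.5106     0.1194     1.0418]
First solve x = (I − A)⁻¹ d = adj(I−A)·d / det(I−A); in particular x_R = (0.5075·260 + 1.0000·160 + 0.3500·260) / 0.607125 = 382.95 / 0.607125 ≈ 630.75973.
Intermediate flow from P to R: z_PR = a_PR · x_R = 0.05 × 382.95 / 0.607125 = 19.1475 / 0.607125 ≈ 31.538.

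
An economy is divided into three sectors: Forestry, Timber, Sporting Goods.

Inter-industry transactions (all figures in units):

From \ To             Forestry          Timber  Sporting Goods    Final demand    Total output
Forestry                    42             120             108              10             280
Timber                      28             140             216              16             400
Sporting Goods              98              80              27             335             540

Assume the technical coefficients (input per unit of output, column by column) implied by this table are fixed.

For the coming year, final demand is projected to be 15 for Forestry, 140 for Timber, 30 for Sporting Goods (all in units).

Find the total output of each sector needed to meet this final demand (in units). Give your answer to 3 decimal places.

x_F = 181.262, x_T = 349.017, x_S = 171.837

Technical coefficients a_ij = z_ij / X_j:
  a_FF = 42/280 = 0.15, a_TF = 28/280 = 0.10, a_SF = 98/280 = 0.35
  a_FT = 120/400 = 0.30, a_TT = 140/400 = 0.35, a_ST = 80/400 = 0.20
  a_FS = 108/540 = 0.20, a_TS = 216/540 = 0.40, a_SS = 27/540 = 0.05
I − A =
  [   0.85    -0.30    -0.20]
  [  -0.10     0.65    -0.40]
  [  -0.35    -0.20     0.95]
Cofactors of I−A, C_ij = (−1)^(i+j)·(minor ij) (rows/columns in the sector order above):
  C_11 = (0.65)(0.95) − (-0.40)(-0.20) = 0.5375
  C_12 = −[(-0.10)(0.95) − (-0.40)(-0.35)] = 0.2350
  C_13 = (-0.10)(-0.20) − (0.65)(-0.35) = 0.2475
  C_21 = −[(-0.30)(0.95) − (-0.20)(-0.20)] = 0.3250
  C_22 = (0.85)(0.95) − (-0.20)(-0.35) = 0.7375
  C_23 = −[(0.85)(-0.20) − (-0.30)(-0.35)] = 0.2750
  C_31 = (-0.30)(-0.40) − (-0.20)(0.65) = 0.2500
  C_32 = −[(0.85)(-0.40) − (-0.20)(-0.10)] = 0.3600
  C_33 = (0.85)(0.65) − (-0.30)(-0.10) = 0.5225
det(I−A) = Σ_j (I−A)_1j·C_1j = (0.85)(0.5375) + (-0.30)(0.2350) + (-0.20)(0.2475) = 0.336875
adj(I−A) = Cᵀ =
  [ 0.5375   0.3250   0.2500]
  [ 0.2350   0.7375   0.3600]
  [ 0.2475   0.2750   0.5225]
(I − A)⁻¹ = adj(I−A) / det(I−A) ≈
  [   1.5955     0.9647     0.7421]
  [   0.6976     2.1892     1.0686]
  [   0.7347     0.8163     1.5510]
x = (I − A)⁻¹ d = adj(I−A)·d / det(I−A), with det(I−A) = 0.336875:
  x_F = (0.5375·15 + 0.3250·140 + 0.2500·30) / 0.336875 = 61.0625 / 0.336875 ≈ 181.262
  x_T = (0.2350·15 + 0.7375·140 + 0.3600·30) / 0.336875 = 117.575 / 0.336875 ≈ 349.017
  x_S = (0.2475·15 + 0.2750·140 + 0.5225·30) / 0.336875 = 57.8875 / 0.336875 ≈ 171.837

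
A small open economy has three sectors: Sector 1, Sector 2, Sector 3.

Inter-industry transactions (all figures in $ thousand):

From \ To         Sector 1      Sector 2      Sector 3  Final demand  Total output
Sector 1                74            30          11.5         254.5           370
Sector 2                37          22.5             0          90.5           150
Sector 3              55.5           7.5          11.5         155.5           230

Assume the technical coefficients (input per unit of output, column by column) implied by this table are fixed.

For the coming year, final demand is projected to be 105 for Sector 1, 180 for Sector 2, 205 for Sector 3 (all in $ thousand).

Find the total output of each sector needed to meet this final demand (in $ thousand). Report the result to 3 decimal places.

Technical coefficients a_ij = z_ij / X_j:
  a_11 = 74/370 = 0.20, a_21 = 37/370 = 0.10, a_31 = 55.5/370 = 0.15
  a_12 = 30/150 = 0.20, a_22 = 22.5/150 = 0.15, a_32 = 7.5/150 = 0.05
  a_13 = 11.5/230 = 0.05, a_23 = 0/230 = 0.00, a_33 = 11.5/230 = 0.05
I − A =
  [   0.80    -0.20    -0.05]
  [  -0.10     0.85     0.00]
  [  -0.15    -0.05     0.95]
Cofactors of I−A, C_ij = (−1)^(i+j)·(minor ij) (rows/columns in the sector order above):
  C_11 = (0.85)(0.95) − (0.00)(-0.05) = 0.8075
  C_12 = −[(-0.10)(0.95) − (0.00)(-0.15)] = 0.0950
  C_13 = (-0.10)(-0.05) − (0.85)(-0.15) = 0.1325
  C_21 = −[(-0.20)(0.95) − (-0.05)(-0.05)] = 0.1925
  C_22 = (0.80)(0.95) − (-0.05)(-0.15) = 0.7525
  C_23 = −[(0.80)(-0.05) − (-0.20)(-0.15)] = 0.0700
  C_31 = (-0.20)(0.00) − (-0.05)(0.85) = 0.0425
  C_32 = −[(0.80)(0.00) − (-0.05)(-0.10)] = 0.0050
  C_33 = (0.80)(0.85) − (-0.20)(-0.10) = 0.6600
det(I−A) = Σ_j (I−A)_1j·C_1j = (0.80)(0.8075) + (-0.20)(0.0950) + (-0.05)(0.1325) = 0.620375
adj(I−A) = Cᵀ =
  [ 0.8075   0.1925   0.0425]
  [ 0.0950   0.7525   0.0050]
  [ 0.1325   0.0700   0.6600]
(I − A)⁻¹ = adj(I−A) / det(I−A) ≈
  [   1.3016     0.3103     0.0685]
  [   0.1531     1.2130     0.0081]
  [   0.2136     0.1128     1.0639]
x = (I − A)⁻¹ d = adj(I−A)·d / det(I−A), with det(I−A) = 0.620375:
  x_1 = (0.8075·105 + 0.1925·180 + 0.0425·205) / 0.620375 = 128.15 / 0.620375 ≈ 206.569
  x_2 = (0.0950·105 + 0.7525·180 + 0.0050·205) / 0.620375 = 146.45 / 0.620375 ≈ 236.067
  x_3 = (0.1325·105 + 0.0700·180 + 0.6600·205) / 0.620375 = 161.8125 / 0.620375 ≈ 260.830

x_1 = 206.569, x_2 = 236.067, x_3 = 260.830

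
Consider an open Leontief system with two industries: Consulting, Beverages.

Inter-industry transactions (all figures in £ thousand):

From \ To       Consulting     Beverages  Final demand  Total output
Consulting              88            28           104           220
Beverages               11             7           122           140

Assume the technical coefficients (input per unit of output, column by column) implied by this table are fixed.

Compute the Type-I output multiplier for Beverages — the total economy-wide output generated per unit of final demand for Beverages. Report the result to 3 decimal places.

Technical coefficients a_ij = z_ij / X_j:
  a_CC = 88/220 = 0.40, a_BC = 11/220 = 0.05
  a_CB = 28/140 = 0.20, a_BB = 7/140 = 0.05
I − A =
  [   0.60    -0.20]
  [  -0.05     0.95]
det(I−A) = (0.60)(0.95) − (-0.20)(-0.05) = 0.5600
adj(I−A) = [[0.95, 0.20], [0.05, 0.60]]
(I − A)⁻¹ = adj(I−A) / det(I−A) ≈
  [   1.6964     0.3571]
  [   0.0893     1.0714]
The output multiplier for sector j is the column-j sum of the Leontief inverse (I − A)⁻¹ = adj(I−A) / det(I−A).
Column B of adj(I−A): (0.20, 0.60); det(I−A) = 0.5600.
m_B = (0.20 + 0.60) / 0.5600 = 0.80 / 0.5600 ≈ 1.429.

m_B = 1.429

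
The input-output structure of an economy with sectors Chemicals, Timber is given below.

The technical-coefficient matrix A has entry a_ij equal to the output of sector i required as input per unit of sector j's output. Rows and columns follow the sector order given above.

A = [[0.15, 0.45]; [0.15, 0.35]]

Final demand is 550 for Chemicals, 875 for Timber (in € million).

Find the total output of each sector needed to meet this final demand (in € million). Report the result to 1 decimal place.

I − A =
  [   0.85    -0.45]
  [  -0.15     0.65]
det(I−A) = (0.85)(0.65) − (-0.45)(-0.15) = 0.4850
adj(I−A) = [[0.65, 0.45], [0.15, 0.85]]
(I − A)⁻¹ = adj(I−A) / det(I−A) ≈
  [   1.3402     0.9278]
  [   0.3093     1.7526]
x = (I − A)⁻¹ d = adj(I−A)·d / det(I−A), with det(I−A) = 0.4850:
  x_C = (0.65·550 + 0.45·875) / 0.4850 = 751.25 / 0.4850 ≈ 1549.0
  x_T = (0.15·550 + 0.85·875) / 0.4850 = 826.25 / 0.4850 ≈ 1703.6

x_C = 1549.0, x_T = 1703.6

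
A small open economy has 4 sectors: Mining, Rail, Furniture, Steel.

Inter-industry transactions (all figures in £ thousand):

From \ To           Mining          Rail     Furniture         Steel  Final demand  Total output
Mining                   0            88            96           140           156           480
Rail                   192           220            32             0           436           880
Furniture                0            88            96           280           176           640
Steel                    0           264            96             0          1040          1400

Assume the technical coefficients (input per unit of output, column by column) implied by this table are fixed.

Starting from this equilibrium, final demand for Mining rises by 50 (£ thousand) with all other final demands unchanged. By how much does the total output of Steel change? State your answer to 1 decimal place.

Δx_4 = 9.8

Technical coefficients a_ij = z_ij / X_j:
  a_11 = 0/480 = 0.00, a_21 = 192/480 = 0.40, a_31 = 0/480 = 0.00, a_41 = 0/480 = 0.00
  a_12 = 88/880 = 0.10, a_22 = 220/880 = 0.25, a_32 = 88/880 = 0.10, a_42 = 264/880 = 0.30
  a_13 = 96/640 = 0.15, a_23 = 32/640 = 0.05, a_33 = 96/640 = 0.15, a_43 = 96/640 = 0.15
  a_14 = 140/1400 = 0.10, a_24 = 0/1400 = 0.00, a_34 = 280/1400 = 0.20, a_44 = 0/1400 = 0.00
I − A =
  [   1.00    -0.10    -0.15    -0.10]
  [  -0.40     0.75    -0.05     0.00]
  [   0.00    -0.10     0.85    -0.20]
  [   0.00    -0.30    -0.15     1.00]
Compute the cofactors C_ij = (−1)^(i+j)·(3×3 minor ij) of I−A; the adjugate is their transpose:
adj(I−A) = Cᵀ =
  [ 0.60700   0.13300   0.13025   0.08675]
  [ 0.32800   0.82000   0.11600   0.05600]
  [ 0.06400   0.16000   0.69800   0.14600]
  [ 0.10800   0.27000   0.13950   0.59250]
det(I−A) = Σ_j (I−A)_1j·C_1j = (1.00)(0.60700) + (-0.10)(0.32800) + (-0.15)(0.06400) + (-0.10)(0.10800) = 0.5538
(I − A)⁻¹ = adj(I−A) / det(I−A) ≈
  [   1.0961     0.2402     0.2352     0.1566]
  [   0.5923     1.4807     0.2095     0.1011]
  [   0.1156     0.2889     1.2604     0.2636]
  [   0.1950     0.4875     0.2519     1.0699]
Δx = (I − A)⁻¹ Δd with Δd having +50 in the Mining component and 0 elsewhere.
So Δx_4 = L_41 · (+50), where L_41 = adj(I−A)_41 / det(I−A) = 0.10800 / 0.5538.
Δx_4 = 0.10800 × (+50) / 0.5538 = 5.40 / 0.5538 ≈ 9.8.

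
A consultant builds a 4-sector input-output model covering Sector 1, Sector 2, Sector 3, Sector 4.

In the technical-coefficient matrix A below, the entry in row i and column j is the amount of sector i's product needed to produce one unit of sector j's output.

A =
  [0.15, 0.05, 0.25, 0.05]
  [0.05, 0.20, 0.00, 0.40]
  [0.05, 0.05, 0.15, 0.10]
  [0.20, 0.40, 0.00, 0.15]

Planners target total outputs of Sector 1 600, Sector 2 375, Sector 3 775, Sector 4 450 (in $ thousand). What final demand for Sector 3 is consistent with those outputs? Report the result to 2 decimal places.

d_3 = 565.00

I − A =
  [   0.85    -0.05    -0.25    -0.05]
  [  -0.05     0.80     0.00    -0.40]
  [  -0.05    -0.05     0.85    -0.10]
  [  -0.20    -0.40     0.00     0.85]
d = (I − A) x:
  d_1 = (+0.85)·600 + (-0.05)·375 + (-0.25)·775 + (-0.05)·450 = 275.00
  d_2 = (-0.05)·600 + (+0.80)·375 + (+0.00)·775 + (-0.40)·450 = 90.00
  d_3 = (-0.05)·600 + (-0.05)·375 + (+0.85)·775 + (-0.10)·450 = 565.00
  d_4 = (-0.20)·600 + (-0.40)·375 + (+0.00)·775 + (+0.85)·450 = 112.50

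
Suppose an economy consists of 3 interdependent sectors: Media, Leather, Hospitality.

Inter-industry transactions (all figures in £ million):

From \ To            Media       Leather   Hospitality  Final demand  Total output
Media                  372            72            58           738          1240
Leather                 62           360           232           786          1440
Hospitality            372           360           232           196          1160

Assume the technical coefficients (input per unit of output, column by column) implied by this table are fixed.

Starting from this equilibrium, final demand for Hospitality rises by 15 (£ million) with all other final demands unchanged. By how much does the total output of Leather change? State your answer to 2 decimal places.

Technical coefficients a_ij = z_ij / X_j:
  a_11 = 372/1240 = 0.30, a_21 = 62/1240 = 0.05, a_31 = 372/1240 = 0.30
  a_12 = 72/1440 = 0.05, a_22 = 360/1440 = 0.25, a_32 = 360/1440 = 0.25
  a_13 = 58/1160 = 0.05, a_23 = 232/1160 = 0.20, a_33 = 232/1160 = 0.20
I − A =
  [   0.70    -0.05    -0.05]
  [  -0.05     0.75    -0.20]
  [  -0.30    -0.25     0.80]
Cofactors of I−A, C_ij = (−1)^(i+j)·(minor ij) (rows/columns in the sector order above):
  C_11 = (0.75)(0.80) − (-0.20)(-0.25) = 0.5500
  C_12 = −[(-0.05)(0.80) − (-0.20)(-0.30)] = 0.1000
  C_13 = (-0.05)(-0.25) − (0.75)(-0.30) = 0.2375
  C_21 = −[(-0.05)(0.80) − (-0.05)(-0.25)] = 0.0525
  C_22 = (0.70)(0.80) − (-0.05)(-0.30) = 0.5450
  C_23 = −[(0.70)(-0.25) − (-0.05)(-0.30)] = 0.1900
  C_31 = (-0.05)(-0.20) − (-0.05)(0.75) = 0.0475
  C_32 = −[(0.70)(-0.20) − (-0.05)(-0.05)] = 0.1425
  C_33 = (0.70)(0.75) − (-0.05)(-0.05) = 0.5225
det(I−A) = Σ_j (I−A)_1j·C_1j = (0.70)(0.5500) + (-0.05)(0.1000) + (-0.05)(0.2375) = 0.368125
adj(I−A) = Cᵀ =
  [ 0.5500   0.0525   0.0475]
  [ 0.1000   0.5450   0.1425]
  [ 0.2375   0.1900   0.5225]
(I − A)⁻¹ = adj(I−A) / det(I−A) ≈
  [   1.4941     0.1426     0.1290]
  [   0.2716     1.4805     0.3871]
  [   0.6452     0.5161     1.4194]
Δx = (I − A)⁻¹ Δd with Δd having +15 in the Hospitality component and 0 elsewhere.
So Δx_2 = L_23 · (+15), where L_23 = adj(I−A)_23 / det(I−A) = 0.1425 / 0.368125.
Δx_2 = 0.1425 × (+15) / 0.368125 = 2.1375 / 0.368125 ≈ 5.81.

Δx_2 = 5.81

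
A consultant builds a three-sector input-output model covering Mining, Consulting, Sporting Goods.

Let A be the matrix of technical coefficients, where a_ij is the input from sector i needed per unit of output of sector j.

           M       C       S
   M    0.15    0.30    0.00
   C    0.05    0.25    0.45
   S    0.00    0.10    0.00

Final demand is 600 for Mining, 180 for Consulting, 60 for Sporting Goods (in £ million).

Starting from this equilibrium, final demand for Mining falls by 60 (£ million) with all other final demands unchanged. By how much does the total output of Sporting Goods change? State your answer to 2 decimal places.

I − A =
  [   0.85    -0.30     0.00]
  [  -0.05     0.75    -0.45]
  [   0.00    -0.10     1.00]
Cofactors of I−A, C_ij = (−1)^(i+j)·(minor ij) (rows/columns in the sector order above):
  C_11 = (0.75)(1.00) − (-0.45)(-0.10) = 0.7050
  C_12 = −[(-0.05)(1.00) − (-0.45)(0.00)] = 0.0500
  C_13 = (-0.05)(-0.10) − (0.75)(0.00) = 0.0050
  C_21 = −[(-0.30)(1.00) − (0.00)(-0.10)] = 0.3000
  C_22 = (0.85)(1.00) − (0.00)(0.00) = 0.8500
  C_23 = −[(0.85)(-0.10) − (-0.30)(0.00)] = 0.0850
  C_31 = (-0.30)(-0.45) − (0.00)(0.75) = 0.1350
  C_32 = −[(0.85)(-0.45) − (0.00)(-0.05)] = 0.3825
  C_33 = (0.85)(0.75) − (-0.30)(-0.05) = 0.6225
det(I−A) = Σ_j (I−A)_1j·C_1j = (0.85)(0.7050) + (-0.30)(0.0500) + (0.00)(0.0050) = 0.58425
adj(I−A) = Cᵀ =
  [ 0.7050   0.3000   0.1350]
  [ 0.0500   0.8500   0.3825]
  [ 0.0050   0.0850   0.6225]
(I − A)⁻¹ = adj(I−A) / det(I−A) ≈
  [   1.2067     0.5135     0.2311]
  [   0.0856     1.4549     0.6547]
  [   0.0086     0.1455     1.0655]
Δx = (I − A)⁻¹ Δd with Δd having -60 in the Mining component and 0 elsewhere.
So Δx_S = L_SM · (-60), where L_SM = adj(I−A)_SM / det(I−A) = 0.0050 / 0.58425.
Δx_S = 0.0050 × (-60) / 0.58425 = -0.30 / 0.58425 ≈ -0.51.

Δx_S = -0.51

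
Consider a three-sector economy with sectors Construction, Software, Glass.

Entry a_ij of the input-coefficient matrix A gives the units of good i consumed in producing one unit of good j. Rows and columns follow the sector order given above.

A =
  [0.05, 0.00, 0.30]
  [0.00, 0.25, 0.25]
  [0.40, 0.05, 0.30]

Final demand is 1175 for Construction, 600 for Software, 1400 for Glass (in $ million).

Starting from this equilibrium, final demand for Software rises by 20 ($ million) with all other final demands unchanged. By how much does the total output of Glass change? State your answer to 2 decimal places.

I − A =
  [   0.95     0.00    -0.30]
  [   0.00     0.75    -0.25]
  [  -0.40    -0.05     0.70]
Cofactors of I−A, C_ij = (−1)^(i+j)·(minor ij) (rows/columns in the sector order above):
  C_11 = (0.75)(0.70) − (-0.25)(-0.05) = 0.5125
  C_12 = −[(0.00)(0.70) − (-0.25)(-0.40)] = 0.1000
  C_13 = (0.00)(-0.05) − (0.75)(-0.40) = 0.3000
  C_21 = −[(0.00)(0.70) − (-0.30)(-0.05)] = 0.0150
  C_22 = (0.95)(0.70) − (-0.30)(-0.40) = 0.5450
  C_23 = −[(0.95)(-0.05) − (0.00)(-0.40)] = 0.0475
  C_31 = (0.00)(-0.25) − (-0.30)(0.75) = 0.2250
  C_32 = −[(0.95)(-0.25) − (-0.30)(0.00)] = 0.2375
  C_33 = (0.95)(0.75) − (0.00)(0.00) = 0.7125
det(I−A) = Σ_j (I−A)_1j·C_1j = (0.95)(0.5125) + (0.00)(0.1000) + (-0.30)(0.3000) = 0.396875
adj(I−A) = Cᵀ =
  [ 0.5125   0.0150   0.2250]
  [ 0.1000   0.5450   0.2375]
  [ 0.3000   0.0475   0.7125]
(I − A)⁻¹ = adj(I−A) / det(I−A) ≈
  [   1.2913     0.0378     0.5669]
  [   0.2520     1.3732     0.5984]
  [   0.7559     0.1197     1.7953]
Δx = (I − A)⁻¹ Δd with Δd having +20 in the Software component and 0 elsewhere.
So Δx_G = L_GS · (+20), where L_GS = adj(I−A)_GS / det(I−A) = 0.0475 / 0.396875.
Δx_G = 0.0475 × (+20) / 0.396875 = 0.95 / 0.396875 ≈ 2.39.

Δx_G = 2.39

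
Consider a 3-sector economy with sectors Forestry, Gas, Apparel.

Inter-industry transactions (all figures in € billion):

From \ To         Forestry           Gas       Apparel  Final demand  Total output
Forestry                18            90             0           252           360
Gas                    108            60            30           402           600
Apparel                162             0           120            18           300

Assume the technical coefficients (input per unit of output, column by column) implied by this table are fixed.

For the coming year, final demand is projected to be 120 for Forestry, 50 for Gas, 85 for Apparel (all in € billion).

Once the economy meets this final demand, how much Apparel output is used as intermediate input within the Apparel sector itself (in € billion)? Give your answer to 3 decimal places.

Technical coefficients a_ij = z_ij / X_j:
  a_11 = 18/360 = 0.05, a_21 = 108/360 = 0.30, a_31 = 162/360 = 0.45
  a_12 = 90/600 = 0.15, a_22 = 60/600 = 0.10, a_32 = 0/600 = 0.00
  a_13 = 0/300 = 0.00, a_23 = 30/300 = 0.10, a_33 = 120/300 = 0.40
I − A =
  [   0.95    -0.15     0.00]
  [  -0.30     0.90    -0.10]
  [  -0.45     0.00     0.60]
Cofactors of I−A, C_ij = (−1)^(i+j)·(minor ij) (rows/columns in the sector order above):
  C_11 = (0.90)(0.60) − (-0.10)(0.00) = 0.5400
  C_12 = −[(-0.30)(0.60) − (-0.10)(-0.45)] = 0.2250
  C_13 = (-0.30)(0.00) − (0.90)(-0.45) = 0.4050
  C_21 = −[(-0.15)(0.60) − (0.00)(0.00)] = 0.0900
  C_22 = (0.95)(0.60) − (0.00)(-0.45) = 0.5700
  C_23 = −[(0.95)(0.00) − (-0.15)(-0.45)] = 0.0675
  C_31 = (-0.15)(-0.10) − (0.00)(0.90) = 0.0150
  C_32 = −[(0.95)(-0.10) − (0.00)(-0.30)] = 0.0950
  C_33 = (0.95)(0.90) − (-0.15)(-0.30) = 0.8100
det(I−A) = Σ_j (I−A)_1j·C_1j = (0.95)(0.5400) + (-0.15)(0.2250) + (0.00)(0.4050) = 0.47925
adj(I−A) = Cᵀ =
  [ 0.5400   0.0900   0.0150]
  [ 0.2250   0.5700   0.0950]
  [ 0.4050   0.0675   0.8100]
(I − A)⁻¹ = adj(I−A) / det(I−A) ≈
  [   1.1268     0.1878     0.0313]
  [   0.4695     1.1894     0.1982]
  [   0.8451     0.1408     1.6901]
First solve x = (I − A)⁻¹ d = adj(I−A)·d / det(I−A); in particular x_3 = (0.4050·120 + 0.0675·50 + 0.8100·85) / 0.47925 = 120.825 / 0.47925 ≈ 252.11268.
Intermediate flow from 3 to 3: z_33 = a_33 · x_3 = 0.40 × 120.825 / 0.47925 = 48.33 / 0.47925 ≈ 100.845.

z_33 = 100.845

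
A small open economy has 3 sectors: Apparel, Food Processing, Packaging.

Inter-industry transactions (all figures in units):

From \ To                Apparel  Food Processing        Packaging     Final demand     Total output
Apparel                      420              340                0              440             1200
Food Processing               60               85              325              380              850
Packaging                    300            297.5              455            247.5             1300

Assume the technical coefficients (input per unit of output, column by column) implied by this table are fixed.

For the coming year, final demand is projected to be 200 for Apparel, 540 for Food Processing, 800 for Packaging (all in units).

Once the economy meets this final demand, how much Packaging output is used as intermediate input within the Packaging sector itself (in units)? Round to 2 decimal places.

z_33 = 830.74

Technical coefficients a_ij = z_ij / X_j:
  a_11 = 420/1200 = 0.35, a_21 = 60/1200 = 0.05, a_31 = 300/1200 = 0.25
  a_12 = 340/850 = 0.40, a_22 = 85/850 = 0.10, a_32 = 297.5/850 = 0.35
  a_13 = 0/1300 = 0.00, a_23 = 325/1300 = 0.25, a_33 = 455/1300 = 0.35
I − A =
  [   0.65    -0.40     0.00]
  [  -0.05     0.90    -0.25]
  [  -0.25    -0.35     0.65]
Cofactors of I−A, C_ij = (−1)^(i+j)·(minor ij) (rows/columns in the sector order above):
  C_11 = (0.90)(0.65) − (-0.25)(-0.35) = 0.4975
  C_12 = −[(-0.05)(0.65) − (-0.25)(-0.25)] = 0.0950
  C_13 = (-0.05)(-0.35) − (0.90)(-0.25) = 0.2425
  C_21 = −[(-0.40)(0.65) − (0.00)(-0.35)] = 0.2600
  C_22 = (0.65)(0.65) − (0.00)(-0.25) = 0.4225
  C_23 = −[(0.65)(-0.35) − (-0.40)(-0.25)] = 0.3275
  C_31 = (-0.40)(-0.25) − (0.00)(0.90) = 0.1000
  C_32 = −[(0.65)(-0.25) − (0.00)(-0.05)] = 0.1625
  C_33 = (0.65)(0.90) − (-0.40)(-0.05) = 0.5650
det(I−A) = Σ_j (I−A)_1j·C_1j = (0.65)(0.4975) + (-0.40)(0.0950) + (0.00)(0.2425) = 0.285375
adj(I−A) = Cᵀ =
  [ 0.4975   0.2600   0.1000]
  [ 0.0950   0.4225   0.1625]
  [ 0.2425   0.3275   0.5650]
(I − A)⁻¹ = adj(I−A) / det(I−A) ≈
  [   1.7433     0.9111     0.3504]
  [   0.3329     1.4805     0.5694]
  [   0.8498     1.1476     1.9799]
First solve x = (I − A)⁻¹ d = adj(I−A)·d / det(I−A); in particular x_3 = (0.2425·200 + 0.3275·540 + 0.5650·800) / 0.285375 = 677.35 / 0.285375 ≈ 2373.5436.
Intermediate flow from 3 to 3: z_33 = a_33 · x_3 = 0.35 × 677.35 / 0.285375 = 237.0725 / 0.285375 ≈ 830.74.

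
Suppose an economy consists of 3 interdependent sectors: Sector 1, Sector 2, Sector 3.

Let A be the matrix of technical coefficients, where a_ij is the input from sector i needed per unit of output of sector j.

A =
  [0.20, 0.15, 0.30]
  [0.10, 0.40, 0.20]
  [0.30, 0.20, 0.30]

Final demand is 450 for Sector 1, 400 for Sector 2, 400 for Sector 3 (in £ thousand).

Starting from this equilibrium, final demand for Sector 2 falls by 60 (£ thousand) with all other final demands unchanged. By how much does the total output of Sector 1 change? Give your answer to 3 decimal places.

Δx_1 = -44.098

I − A =
  [   0.80    -0.15    -0.30]
  [  -0.10     0.60    -0.20]
  [  -0.30    -0.20     0.70]
Cofactors of I−A, C_ij = (−1)^(i+j)·(minor ij) (rows/columns in the sector order above):
  C_11 = (0.60)(0.70) − (-0.20)(-0.20) = 0.3800
  C_12 = −[(-0.10)(0.70) − (-0.20)(-0.30)] = 0.1300
  C_13 = (-0.10)(-0.20) − (0.60)(-0.30) = 0.2000
  C_21 = −[(-0.15)(0.70) − (-0.30)(-0.20)] = 0.1650
  C_22 = (0.80)(0.70) − (-0.30)(-0.30) = 0.4700
  C_23 = −[(0.80)(-0.20) − (-0.15)(-0.30)] = 0.2050
  C_31 = (-0.15)(-0.20) − (-0.30)(0.60) = 0.2100
  C_32 = −[(0.80)(-0.20) − (-0.30)(-0.10)] = 0.1900
  C_33 = (0.80)(0.60) − (-0.15)(-0.10) = 0.4650
det(I−A) = Σ_j (I−A)_1j·C_1j = (0.80)(0.3800) + (-0.15)(0.1300) + (-0.30)(0.2000) = 0.2245
adj(I−A) = Cᵀ =
  [ 0.3800   0.1650   0.2100]
  [ 0.1300   0.4700   0.1900]
  [ 0.2000   0.2050   0.4650]
(I − A)⁻¹ = adj(I−A) / det(I−A) ≈
  [   1.6927     0.7350     0.9354]
  [   0.5791     2.0935     0.8463]
  [   0.8909     0.9131     2.0713]
Δx = (I − A)⁻¹ Δd with Δd having -60 in the Sector 2 component and 0 elsewhere.
So Δx_1 = L_12 · (-60), where L_12 = adj(I−A)_12 / det(I−A) = 0.1650 / 0.2245.
Δx_1 = 0.1650 × (-60) / 0.2245 = -9.90 / 0.2245 ≈ -44.098.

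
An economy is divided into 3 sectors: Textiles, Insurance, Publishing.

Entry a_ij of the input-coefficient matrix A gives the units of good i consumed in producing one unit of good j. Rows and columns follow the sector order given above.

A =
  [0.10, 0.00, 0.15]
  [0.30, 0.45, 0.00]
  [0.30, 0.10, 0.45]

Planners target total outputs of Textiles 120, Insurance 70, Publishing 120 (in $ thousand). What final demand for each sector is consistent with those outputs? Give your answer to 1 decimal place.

d_T = 90.0, d_I = 2.5, d_P = 23.0

I − A =
  [   0.90     0.00    -0.15]
  [  -0.30     0.55     0.00]
  [  -0.30    -0.10     0.55]
d = (I − A) x:
  d_T = (+0.90)·120 + (+0.00)·70 + (-0.15)·120 = 90.0
  d_I = (-0.30)·120 + (+0.55)·70 + (+0.00)·120 = 2.5
  d_P = (-0.30)·120 + (-0.10)·70 + (+0.55)·120 = 23.0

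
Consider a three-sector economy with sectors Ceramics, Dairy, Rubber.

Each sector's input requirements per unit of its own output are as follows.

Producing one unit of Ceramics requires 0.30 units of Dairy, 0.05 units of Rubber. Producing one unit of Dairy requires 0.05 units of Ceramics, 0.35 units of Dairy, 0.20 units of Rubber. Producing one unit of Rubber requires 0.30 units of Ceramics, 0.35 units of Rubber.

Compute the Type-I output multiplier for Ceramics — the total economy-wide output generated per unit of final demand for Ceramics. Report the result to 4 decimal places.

I − A =
  [   1.00    -0.05    -0.30]
  [  -0.30     0.65     0.00]
  [  -0.05    -0.20     0.65]
Cofactors of I−A, C_ij = (−1)^(i+j)·(minor ij) (rows/columns in the sector order above):
  C_11 = (0.65)(0.65) − (0.00)(-0.20) = 0.4225
  C_12 = −[(-0.30)(0.65) − (0.00)(-0.05)] = 0.1950
  C_13 = (-0.30)(-0.20) − (0.65)(-0.05) = 0.0925
  C_21 = −[(-0.05)(0.65) − (-0.30)(-0.20)] = 0.0925
  C_22 = (1.00)(0.65) − (-0.30)(-0.05) = 0.6350
  C_23 = −[(1.00)(-0.20) − (-0.05)(-0.05)] = 0.2025
  C_31 = (-0.05)(0.00) − (-0.30)(0.65) = 0.1950
  C_32 = −[(1.00)(0.00) − (-0.30)(-0.30)] = 0.0900
  C_33 = (1.00)(0.65) − (-0.05)(-0.30) = 0.6350
det(I−A) = Σ_j (I−A)_1j·C_1j = (1.00)(0.4225) + (-0.05)(0.1950) + (-0.30)(0.0925) = 0.3850
adj(I−A) = Cᵀ =
  [ 0.4225   0.0925   0.1950]
  [ 0.1950   0.6350   0.0900]
  [ 0.0925   0.2025   0.6350]
(I − A)⁻¹ = adj(I−A) / det(I−A) ≈
  [   1.09740     0.24026     0.50649]
  [   0.50649     1.64935     0.23377]
  [   0.24026     0.52597     1.64935]
The output multiplier for sector j is the column-j sum of the Leontief inverse (I − A)⁻¹ = adj(I−A) / det(I−A).
Column C of adj(I−A): (0.4225, 0.1950, 0.0925); det(I−A) = 0.3850.
m_C = (0.4225 + 0.1950 + 0.0925) / 0.3850 = 0.71 / 0.3850 ≈ 1.8442.

m_C = 1.8442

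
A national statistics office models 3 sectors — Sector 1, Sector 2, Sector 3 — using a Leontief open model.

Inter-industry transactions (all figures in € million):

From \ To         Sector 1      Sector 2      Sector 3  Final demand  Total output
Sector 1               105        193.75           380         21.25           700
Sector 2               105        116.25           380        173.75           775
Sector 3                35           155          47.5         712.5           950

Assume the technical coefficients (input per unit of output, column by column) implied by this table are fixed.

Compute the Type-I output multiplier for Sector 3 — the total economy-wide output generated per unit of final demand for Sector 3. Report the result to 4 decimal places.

Technical coefficients a_ij = z_ij / X_j:
  a_11 = 105/700 = 0.15, a_21 = 105/700 = 0.15, a_31 = 35/700 = 0.05
  a_12 = 193.75/775 = 0.25, a_22 = 116.25/775 = 0.15, a_32 = 155/775 = 0.20
  a_13 = 380/950 = 0.40, a_23 = 380/950 = 0.40, a_33 = 47.5/950 = 0.05
I − A =
  [   0.85    -0.25    -0.40]
  [  -0.15     0.85    -0.40]
  [  -0.05    -0.20     0.95]
Cofactors of I−A, C_ij = (−1)^(i+j)·(minor ij) (rows/columns in the sector order above):
  C_11 = (0.85)(0.95) − (-0.40)(-0.20) = 0.7275
  C_12 = −[(-0.15)(0.95) − (-0.40)(-0.05)] = 0.1625
  C_13 = (-0.15)(-0.20) − (0.85)(-0.05) = 0.0725
  C_21 = −[(-0.25)(0.95) − (-0.40)(-0.20)] = 0.3175
  C_22 = (0.85)(0.95) − (-0.40)(-0.05) = 0.7875
  C_23 = −[(0.85)(-0.20) − (-0.25)(-0.05)] = 0.1825
  C_31 = (-0.25)(-0.40) − (-0.40)(0.85) = 0.4400
  C_32 = −[(0.85)(-0.40) − (-0.40)(-0.15)] = 0.4000
  C_33 = (0.85)(0.85) − (-0.25)(-0.15) = 0.6850
det(I−A) = Σ_j (I−A)_1j·C_1j = (0.85)(0.7275) + (-0.25)(0.1625) + (-0.40)(0.0725) = 0.54875
adj(I−A) = Cᵀ =
  [ 0.7275   0.3175   0.4400]
  [ 0.1625   0.7875   0.4000]
  [ 0.0725   0.1825   0.6850]
(I − A)⁻¹ = adj(I−A) / det(I−A) ≈
  [   1.32574     0.57859     0.80182]
  [   0.29613     1.43508     0.72893]
  [   0.13212     0.33257     1.24829]
The output multiplier for sector j is the column-j sum of the Leontief inverse (I − A)⁻¹ = adj(I−A) / det(I−A).
Column 3 of adj(I−A): (0.4400, 0.4000, 0.6850); det(I−A) = 0.54875.
m_3 = (0.4400 + 0.4000 + 0.6850) / 0.54875 = 1.525 / 0.54875 ≈ 2.7790.

m_3 = 2.7790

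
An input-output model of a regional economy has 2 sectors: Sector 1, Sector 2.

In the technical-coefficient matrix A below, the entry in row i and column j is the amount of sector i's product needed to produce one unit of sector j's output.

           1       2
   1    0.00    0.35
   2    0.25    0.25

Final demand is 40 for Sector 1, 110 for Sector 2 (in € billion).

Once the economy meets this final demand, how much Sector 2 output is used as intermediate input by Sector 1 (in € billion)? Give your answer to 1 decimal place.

z_21 = 25.8

I − A =
  [   1.00    -0.35]
  [  -0.25     0.75]
det(I−A) = (1.00)(0.75) − (-0.35)(-0.25) = 0.6625
adj(I−A) = [[0.75, 0.35], [0.25, 1.00]]
(I − A)⁻¹ = adj(I−A) / det(I−A) ≈
  [   1.1321     0.5283]
  [   0.3774     1.5094]
First solve x = (I − A)⁻¹ d = adj(I−A)·d / det(I−A); in particular x_1 = (0.75·40 + 0.35·110) / 0.6625 = 68.50 / 0.6625 ≈ 103.396.
Intermediate flow from 2 to 1: z_21 = a_21 · x_1 = 0.25 × 68.50 / 0.6625 = 17.125 / 0.6625 ≈ 25.8.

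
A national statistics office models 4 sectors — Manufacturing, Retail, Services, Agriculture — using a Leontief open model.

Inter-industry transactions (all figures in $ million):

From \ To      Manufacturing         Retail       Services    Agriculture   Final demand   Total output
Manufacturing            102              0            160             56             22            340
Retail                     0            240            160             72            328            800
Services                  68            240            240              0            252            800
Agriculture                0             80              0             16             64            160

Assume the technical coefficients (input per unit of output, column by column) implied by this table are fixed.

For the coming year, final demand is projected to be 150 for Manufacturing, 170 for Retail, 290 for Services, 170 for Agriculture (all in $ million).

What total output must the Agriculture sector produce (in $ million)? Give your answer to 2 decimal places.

Technical coefficients a_ij = z_ij / X_j:
  a_11 = 102/340 = 0.30, a_21 = 0/340 = 0.00, a_31 = 68/340 = 0.20, a_41 = 0/340 = 0.00
  a_12 = 0/800 = 0.00, a_22 = 240/800 = 0.30, a_32 = 240/800 = 0.30, a_42 = 80/800 = 0.10
  a_13 = 160/800 = 0.20, a_23 = 160/800 = 0.20, a_33 = 240/800 = 0.30, a_43 = 0/800 = 0.00
  a_14 = 56/160 = 0.35, a_24 = 72/160 = 0.45, a_34 = 0/160 = 0.00, a_44 = 16/160 = 0.10
I − A =
  [   0.70     0.00    -0.20    -0.35]
  [   0.00     0.70    -0.20    -0.45]
  [  -0.20    -0.30     0.70     0.00]
  [   0.00    -0.10     0.00     0.90]
Compute the cofactors C_ij = (−1)^(i+j)·(3×3 minor ij) of I−A; the adjugate is their transpose:
adj(I−A) = Cᵀ =
  [ 0.3555   0.0785   0.1240   0.1775]
  [ 0.0360   0.4050   0.1260   0.2165]
  [ 0.1170   0.1960   0.4095   0.1435]
  [ 0.0040   0.0450   0.0140   0.2730]
det(I−A) = Σ_j (I−A)_1j·C_1j = (0.70)(0.3555) + (0.00)(0.0360) + (-0.20)(0.1170) + (-0.35)(0.0040) = 0.22405
(I − A)⁻¹ = adj(I−A) / det(I−A) ≈
  [   1.5867     0.3504     0.5534     0.7922]
  [   0.1607     1.8076     0.5624     0.9663]
  [   0.5222     0.8748     1.8277     0.6405]
  [   0.0179     0.2008     0.0625     1.2185]
x = (I − A)⁻¹ d = adj(I−A)·d / det(I−A), with det(I−A) = 0.22405:
  x_1 = (0.3555·150 + 0.0785·170 + 0.1240·290 + 0.1775·170) / 0.22405 = 132.805 / 0.22405 ≈ 592.75
  x_2 = (0.0360·150 + 0.4050·170 + 0.1260·290 + 0.2165·170) / 0.22405 = 147.595 / 0.22405 ≈ 658.76
  x_3 = (0.1170·150 + 0.1960·170 + 0.4095·290 + 0.1435·170) / 0.22405 = 194.02 / 0.22405 ≈ 865.97
  x_4 = (0.0040·150 + 0.0450·170 + 0.0140·290 + 0.2730·170) / 0.22405 = 58.72 / 0.22405 ≈ 262.08

x_4 = 262.08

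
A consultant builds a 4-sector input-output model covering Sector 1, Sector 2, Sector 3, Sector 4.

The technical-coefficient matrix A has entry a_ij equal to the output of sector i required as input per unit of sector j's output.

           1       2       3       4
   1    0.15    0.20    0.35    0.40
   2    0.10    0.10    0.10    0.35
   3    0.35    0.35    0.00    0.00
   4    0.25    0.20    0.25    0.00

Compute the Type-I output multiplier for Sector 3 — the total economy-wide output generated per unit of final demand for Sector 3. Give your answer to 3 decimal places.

m_3 = 4.428

I − A =
  [   0.85    -0.20    -0.35    -0.40]
  [  -0.10     0.90    -0.10    -0.35]
  [  -0.35    -0.35     1.00     0.00]
  [  -0.25    -0.20    -0.25     1.00]
Compute the cofactors C_ij = (−1)^(i+j)·(3×3 minor ij) of I−A; the adjugate is their transpose:
adj(I−A) = Cᵀ =
  [ 0.764375   0.437500   0.426000   0.458875]
  [ 0.253125   0.592500   0.225000   0.308625]
  [ 0.356125   0.360500   0.570000   0.268625]
  [ 0.330750   0.318000   0.294000   0.585750]
det(I−A) = Σ_j (I−A)_1j·C_1j = (0.85)(0.764375) + (-0.20)(0.253125) + (-0.35)(0.356125) + (-0.40)(0.330750) = 0.34215
(I − A)⁻¹ = adj(I−A) / det(I−A) ≈
  [   2.2340     1.2787     1.2451     1.3412]
  [   0.7398     1.7317     0.6576     0.9020]
  [   1.0408     1.0536     1.6659     0.7851]
  [   0.9667     0.9294     0.8593     1.7120]
The output multiplier for sector j is the column-j sum of the Leontief inverse (I − A)⁻¹ = adj(I−A) / det(I−A).
Column 3 of adj(I−A): (0.426000, 0.225000, 0.570000, 0.294000); det(I−A) = 0.34215.
m_3 = (0.426000 + 0.225000 + 0.570000 + 0.294000) / 0.34215 = 1.515 / 0.34215 ≈ 4.428.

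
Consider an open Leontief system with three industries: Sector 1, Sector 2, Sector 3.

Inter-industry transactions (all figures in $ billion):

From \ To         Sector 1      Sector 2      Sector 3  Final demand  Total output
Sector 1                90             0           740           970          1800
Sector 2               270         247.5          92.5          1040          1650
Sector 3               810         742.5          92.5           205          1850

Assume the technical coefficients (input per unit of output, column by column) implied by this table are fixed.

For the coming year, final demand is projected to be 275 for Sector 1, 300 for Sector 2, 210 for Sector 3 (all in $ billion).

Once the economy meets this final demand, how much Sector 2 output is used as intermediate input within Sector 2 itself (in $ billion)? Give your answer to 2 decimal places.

Technical coefficients a_ij = z_ij / X_j:
  a_11 = 90/1800 = 0.05, a_21 = 270/1800 = 0.15, a_31 = 810/1800 = 0.45
  a_12 = 0/1650 = 0.00, a_22 = 247.5/1650 = 0.15, a_32 = 742.5/1650 = 0.45
  a_13 = 740/1850 = 0.40, a_23 = 92.5/1850 = 0.05, a_33 = 92.5/1850 = 0.05
I − A =
  [   0.95     0.00    -0.40]
  [  -0.15     0.85    -0.05]
  [  -0.45    -0.45     0.95]
Cofactors of I−A, C_ij = (−1)^(i+j)·(minor ij) (rows/columns in the sector order above):
  C_11 = (0.85)(0.95) − (-0.05)(-0.45) = 0.7850
  C_12 = −[(-0.15)(0.95) − (-0.05)(-0.45)] = 0.1650
  C_13 = (-0.15)(-0.45) − (0.85)(-0.45) = 0.4500
  C_21 = −[(0.00)(0.95) − (-0.40)(-0.45)] = 0.1800
  C_22 = (0.95)(0.95) − (-0.40)(-0.45) = 0.7225
  C_23 = −[(0.95)(-0.45) − (0.00)(-0.45)] = 0.4275
  C_31 = (0.00)(-0.05) − (-0.40)(0.85) = 0.3400
  C_32 = −[(0.95)(-0.05) − (-0.40)(-0.15)] = 0.1075
  C_33 = (0.95)(0.85) − (0.00)(-0.15) = 0.8075
det(I−A) = Σ_j (I−A)_1j·C_1j = (0.95)(0.7850) + (0.00)(0.1650) + (-0.40)(0.4500) = 0.56575
adj(I−A) = Cᵀ =
  [ 0.7850   0.1800   0.3400]
  [ 0.1650   0.7225   0.1075]
  [ 0.4500   0.4275   0.8075]
(I − A)⁻¹ = adj(I−A) / det(I−A) ≈
  [   1.3875     0.3182     0.6010]
  [   0.2916     1.2771     0.1900]
  [   0.7954     0.7556     1.4273]
First solve x = (I − A)⁻¹ d = adj(I−A)·d / det(I−A); in particular x_2 = (0.1650·275 + 0.7225·300 + 0.1075·210) / 0.56575 = 284.70 / 0.56575 ≈ 503.2258.
Intermediate flow from 2 to 2: z_22 = a_22 · x_2 = 0.15 × 284.70 / 0.56575 = 42.705 / 0.56575 ≈ 75.48.

z_22 = 75.48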